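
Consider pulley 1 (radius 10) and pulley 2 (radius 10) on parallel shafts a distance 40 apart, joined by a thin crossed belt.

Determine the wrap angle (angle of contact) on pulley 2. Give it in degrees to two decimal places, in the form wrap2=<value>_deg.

crossed belt: β = asin((r1+r2)/C) = asin(20/40) = 30.0000°
wrap1 = wrap2 = π + 2β = 240.0000°

wrap2=240.00_deg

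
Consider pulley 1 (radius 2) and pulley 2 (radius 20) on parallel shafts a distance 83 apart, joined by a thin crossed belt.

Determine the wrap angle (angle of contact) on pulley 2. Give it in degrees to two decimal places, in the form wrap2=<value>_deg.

crossed belt: β = asin((r1+r2)/C) = asin(22/83) = 15.3705°
wrap1 = wrap2 = π + 2β = 210.7411°

wrap2=210.74_deg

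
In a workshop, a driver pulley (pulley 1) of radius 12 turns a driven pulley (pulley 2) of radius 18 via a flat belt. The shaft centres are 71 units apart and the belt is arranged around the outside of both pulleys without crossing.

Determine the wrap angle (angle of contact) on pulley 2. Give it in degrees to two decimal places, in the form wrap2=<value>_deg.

open belt: β = asin((r2−r1)/C) = asin(6/71) = 4.8477°
wrap1 = π − 2β = 170.3046°
wrap2 = π + 2β = 189.6954°

wrap2=189.70_deg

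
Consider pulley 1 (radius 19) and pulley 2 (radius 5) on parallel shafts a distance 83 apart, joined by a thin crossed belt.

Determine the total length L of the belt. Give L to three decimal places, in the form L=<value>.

L=248.388

crossed belt: β = asin((r1+r2)/C) = asin(24/83) = 16.8075°
wrap1 = wrap2 = π + 2β = 213.6149°
tangent length = C·cosβ = 79.4544
L = (r1+r2)·wrap + 2·C·cosβ = 24·3.7283 + 2·79.4544 = 248.3876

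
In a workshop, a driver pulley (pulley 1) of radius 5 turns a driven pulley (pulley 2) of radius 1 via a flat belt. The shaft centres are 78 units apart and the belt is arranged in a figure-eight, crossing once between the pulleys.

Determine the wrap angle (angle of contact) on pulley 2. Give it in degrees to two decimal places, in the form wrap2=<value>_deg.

wrap2=188.82_deg

crossed belt: β = asin((r1+r2)/C) = asin(6/78) = 4.4117°
wrap1 = wrap2 = π + 2β = 188.8235°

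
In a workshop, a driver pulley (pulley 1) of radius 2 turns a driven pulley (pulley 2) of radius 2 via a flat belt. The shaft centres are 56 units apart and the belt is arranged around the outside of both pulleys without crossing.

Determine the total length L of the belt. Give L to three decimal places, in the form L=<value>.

L=124.566

open belt: β = asin((r2−r1)/C) = asin(0/56) = 0.0000°
wrap1 = π − 2β = 180.0000°
wrap2 = π + 2β = 180.0000°
tangent length = C·cosβ = 56.0000
L = r1·wrap1 + r2·wrap2 + 2·C·cosβ = 2·3.1416 + 2·3.1416 + 2·56.0000 = 124.5664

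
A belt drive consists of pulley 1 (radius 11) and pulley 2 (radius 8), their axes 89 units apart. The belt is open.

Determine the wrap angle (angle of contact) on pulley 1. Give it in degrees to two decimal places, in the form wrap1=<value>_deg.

wrap1=183.86_deg

open belt: β = asin((r2−r1)/C) = asin(-3/89) = -1.9317°
wrap1 = π − 2β = 183.8634°
wrap2 = π + 2β = 176.1366°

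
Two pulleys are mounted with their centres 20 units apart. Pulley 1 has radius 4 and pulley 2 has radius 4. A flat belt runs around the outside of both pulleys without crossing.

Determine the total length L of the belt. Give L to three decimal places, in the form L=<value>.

open belt: β = asin((r2−r1)/C) = asin(0/20) = 0.0000°
wrap1 = π − 2β = 180.0000°
wrap2 = π + 2β = 180.0000°
tangent length = C·cosβ = 20.0000
L = r1·wrap1 + r2·wrap2 + 2·C·cosβ = 4·3.1416 + 4·3.1416 + 2·20.0000 = 65.1327

L=65.133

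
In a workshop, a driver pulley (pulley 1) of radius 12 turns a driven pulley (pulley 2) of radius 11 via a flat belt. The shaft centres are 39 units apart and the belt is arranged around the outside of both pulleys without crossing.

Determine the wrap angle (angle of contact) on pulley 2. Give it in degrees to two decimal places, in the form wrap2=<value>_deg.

wrap2=177.06_deg

open belt: β = asin((r2−r1)/C) = asin(-1/39) = -1.4693°
wrap1 = π − 2β = 182.9386°
wrap2 = π + 2β = 177.0614°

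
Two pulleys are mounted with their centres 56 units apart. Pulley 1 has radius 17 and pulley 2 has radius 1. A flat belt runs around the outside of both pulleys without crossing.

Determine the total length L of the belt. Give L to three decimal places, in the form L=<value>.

open belt: β = asin((r2−r1)/C) = asin(-16/56) = -16.6015°
wrap1 = π − 2β = 213.2031°
wrap2 = π + 2β = 146.7969°
tangent length = C·cosβ = 53.6656
L = r1·wrap1 + r2·wrap2 + 2·C·cosβ = 17·3.7211 + 1·2.5621 + 2·53.6656 = 173.1520

L=173.152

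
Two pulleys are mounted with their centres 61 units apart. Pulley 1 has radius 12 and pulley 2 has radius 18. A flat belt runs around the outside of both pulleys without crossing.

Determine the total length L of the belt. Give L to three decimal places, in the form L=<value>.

open belt: β = asin((r2−r1)/C) = asin(6/61) = 5.6448°
wrap1 = π − 2β = 168.7104°
wrap2 = π + 2β = 191.2896°
tangent length = C·cosβ = 60.7042
L = r1·wrap1 + r2·wrap2 + 2·C·cosβ = 12·2.9446 + 18·3.3386 + 2·60.7042 = 216.8384

L=216.838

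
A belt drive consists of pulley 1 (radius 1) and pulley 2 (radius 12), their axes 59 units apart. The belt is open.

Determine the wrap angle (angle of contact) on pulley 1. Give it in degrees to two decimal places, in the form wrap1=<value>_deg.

wrap1=158.51_deg

open belt: β = asin((r2−r1)/C) = asin(11/59) = 10.7451°
wrap1 = π − 2β = 158.5097°
wrap2 = π + 2β = 201.4903°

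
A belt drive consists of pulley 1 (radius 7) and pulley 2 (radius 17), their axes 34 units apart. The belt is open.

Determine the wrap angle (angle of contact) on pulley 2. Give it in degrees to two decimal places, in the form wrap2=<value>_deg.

wrap2=214.21_deg

open belt: β = asin((r2−r1)/C) = asin(10/34) = 17.1046°
wrap1 = π − 2β = 145.7907°
wrap2 = π + 2β = 214.2093°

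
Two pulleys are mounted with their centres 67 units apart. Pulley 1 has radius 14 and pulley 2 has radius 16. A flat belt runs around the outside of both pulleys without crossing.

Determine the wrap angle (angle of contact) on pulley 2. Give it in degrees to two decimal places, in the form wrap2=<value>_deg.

wrap2=183.42_deg

open belt: β = asin((r2−r1)/C) = asin(2/67) = 1.7106°
wrap1 = π − 2β = 176.5788°
wrap2 = π + 2β = 183.4212°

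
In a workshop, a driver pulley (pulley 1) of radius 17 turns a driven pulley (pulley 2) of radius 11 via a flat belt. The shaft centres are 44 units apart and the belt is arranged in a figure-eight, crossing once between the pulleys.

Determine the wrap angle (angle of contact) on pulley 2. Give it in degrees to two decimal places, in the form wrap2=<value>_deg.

crossed belt: β = asin((r1+r2)/C) = asin(28/44) = 39.5212°
wrap1 = wrap2 = π + 2β = 259.0424°

wrap2=259.04_deg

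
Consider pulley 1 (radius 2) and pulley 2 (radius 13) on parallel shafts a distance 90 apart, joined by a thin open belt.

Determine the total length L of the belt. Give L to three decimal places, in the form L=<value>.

open belt: β = asin((r2−r1)/C) = asin(11/90) = 7.0204°
wrap1 = π − 2β = 165.9593°
wrap2 = π + 2β = 194.0407°
tangent length = C·cosβ = 89.3252
L = r1·wrap1 + r2·wrap2 + 2·C·cosβ = 2·2.8965 + 13·3.3866 + 2·89.3252 = 228.4700

L=228.470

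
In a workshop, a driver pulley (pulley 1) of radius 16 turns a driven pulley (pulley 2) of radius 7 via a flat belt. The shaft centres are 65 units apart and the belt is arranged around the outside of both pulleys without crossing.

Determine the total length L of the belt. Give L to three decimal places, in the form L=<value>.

L=203.505

open belt: β = asin((r2−r1)/C) = asin(-9/65) = -7.9588°
wrap1 = π − 2β = 195.9177°
wrap2 = π + 2β = 164.0823°
tangent length = C·cosβ = 64.3739
L = r1·wrap1 + r2·wrap2 + 2·C·cosβ = 16·3.4194 + 7·2.8638 + 2·64.3739 = 203.5048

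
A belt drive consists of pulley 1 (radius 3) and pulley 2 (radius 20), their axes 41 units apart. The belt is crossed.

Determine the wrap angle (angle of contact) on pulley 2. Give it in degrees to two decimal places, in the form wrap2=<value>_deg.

wrap2=248.25_deg

crossed belt: β = asin((r1+r2)/C) = asin(23/41) = 34.1233°
wrap1 = wrap2 = π + 2β = 248.2466°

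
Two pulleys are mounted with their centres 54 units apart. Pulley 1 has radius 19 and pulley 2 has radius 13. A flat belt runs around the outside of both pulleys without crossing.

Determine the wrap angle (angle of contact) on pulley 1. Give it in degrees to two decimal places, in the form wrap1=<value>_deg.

wrap1=192.76_deg

open belt: β = asin((r2−r1)/C) = asin(-6/54) = -6.3794°
wrap1 = π − 2β = 192.7587°
wrap2 = π + 2β = 167.2413°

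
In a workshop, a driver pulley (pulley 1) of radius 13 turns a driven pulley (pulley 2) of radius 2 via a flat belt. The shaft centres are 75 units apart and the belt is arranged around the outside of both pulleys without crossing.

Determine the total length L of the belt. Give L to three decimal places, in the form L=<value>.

L=198.740

open belt: β = asin((r2−r1)/C) = asin(-11/75) = -8.4338°
wrap1 = π − 2β = 196.8676°
wrap2 = π + 2β = 163.1324°
tangent length = C·cosβ = 74.1889
L = r1·wrap1 + r2·wrap2 + 2·C·cosβ = 13·3.4360 + 2·2.8472 + 2·74.1889 = 198.7401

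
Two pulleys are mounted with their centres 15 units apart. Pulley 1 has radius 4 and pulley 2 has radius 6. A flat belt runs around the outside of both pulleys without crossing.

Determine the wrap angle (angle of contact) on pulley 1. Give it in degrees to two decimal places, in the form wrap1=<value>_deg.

wrap1=164.68_deg

open belt: β = asin((r2−r1)/C) = asin(2/15) = 7.6623°
wrap1 = π − 2β = 164.6755°
wrap2 = π + 2β = 195.3245°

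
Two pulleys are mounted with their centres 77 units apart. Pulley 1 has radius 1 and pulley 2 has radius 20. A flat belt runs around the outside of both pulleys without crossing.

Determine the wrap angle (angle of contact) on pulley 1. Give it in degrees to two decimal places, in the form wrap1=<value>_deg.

wrap1=151.43_deg

open belt: β = asin((r2−r1)/C) = asin(19/77) = 14.2855°
wrap1 = π − 2β = 151.4291°
wrap2 = π + 2β = 208.5709°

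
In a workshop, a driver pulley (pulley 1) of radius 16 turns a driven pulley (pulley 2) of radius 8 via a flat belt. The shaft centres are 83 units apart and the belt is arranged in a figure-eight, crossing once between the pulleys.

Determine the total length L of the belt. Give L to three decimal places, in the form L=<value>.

crossed belt: β = asin((r1+r2)/C) = asin(24/83) = 16.8075°
wrap1 = wrap2 = π + 2β = 213.6149°
tangent length = C·cosβ = 79.4544
L = (r1+r2)·wrap + 2·C·cosβ = 24·3.7283 + 2·79.4544 = 248.3876

L=248.388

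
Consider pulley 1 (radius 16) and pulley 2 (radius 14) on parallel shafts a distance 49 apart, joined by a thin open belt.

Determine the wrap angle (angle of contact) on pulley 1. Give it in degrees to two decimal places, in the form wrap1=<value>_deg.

wrap1=184.68_deg

open belt: β = asin((r2−r1)/C) = asin(-2/49) = -2.3393°
wrap1 = π − 2β = 184.6785°
wrap2 = π + 2β = 175.3215°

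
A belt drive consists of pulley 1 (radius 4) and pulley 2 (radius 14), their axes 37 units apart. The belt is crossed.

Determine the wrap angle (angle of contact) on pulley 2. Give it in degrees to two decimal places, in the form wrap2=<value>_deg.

crossed belt: β = asin((r1+r2)/C) = asin(18/37) = 29.1099°
wrap1 = wrap2 = π + 2β = 238.2198°

wrap2=238.22_deg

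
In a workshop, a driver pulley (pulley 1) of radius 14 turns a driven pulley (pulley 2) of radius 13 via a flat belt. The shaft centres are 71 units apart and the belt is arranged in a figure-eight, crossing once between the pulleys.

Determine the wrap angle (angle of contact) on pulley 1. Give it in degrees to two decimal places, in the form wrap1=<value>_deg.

crossed belt: β = asin((r1+r2)/C) = asin(27/71) = 22.3511°
wrap1 = wrap2 = π + 2β = 224.7023°

wrap1=224.70_deg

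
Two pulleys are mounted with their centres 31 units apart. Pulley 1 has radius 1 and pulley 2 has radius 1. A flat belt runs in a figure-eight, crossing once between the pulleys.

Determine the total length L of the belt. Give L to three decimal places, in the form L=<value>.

L=68.412

crossed belt: β = asin((r1+r2)/C) = asin(2/31) = 3.6991°
wrap1 = wrap2 = π + 2β = 187.3981°
tangent length = C·cosβ = 30.9354
L = (r1+r2)·wrap + 2·C·cosβ = 2·3.2707 + 2·30.9354 = 68.4123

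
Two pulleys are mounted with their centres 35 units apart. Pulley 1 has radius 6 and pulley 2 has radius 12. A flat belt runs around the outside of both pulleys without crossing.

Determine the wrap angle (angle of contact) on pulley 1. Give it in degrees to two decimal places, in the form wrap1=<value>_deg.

wrap1=160.26_deg

open belt: β = asin((r2−r1)/C) = asin(6/35) = 9.8709°
wrap1 = π − 2β = 160.2582°
wrap2 = π + 2β = 199.7418°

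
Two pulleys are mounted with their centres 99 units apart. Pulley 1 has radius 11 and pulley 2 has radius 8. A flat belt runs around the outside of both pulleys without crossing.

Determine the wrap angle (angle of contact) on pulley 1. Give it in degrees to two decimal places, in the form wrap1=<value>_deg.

wrap1=183.47_deg

open belt: β = asin((r2−r1)/C) = asin(-3/99) = -1.7365°
wrap1 = π − 2β = 183.4730°
wrap2 = π + 2β = 176.5270°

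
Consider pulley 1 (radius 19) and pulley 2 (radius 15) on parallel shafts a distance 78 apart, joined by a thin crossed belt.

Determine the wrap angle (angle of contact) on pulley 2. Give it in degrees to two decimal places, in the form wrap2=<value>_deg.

wrap2=231.68_deg

crossed belt: β = asin((r1+r2)/C) = asin(34/78) = 25.8424°
wrap1 = wrap2 = π + 2β = 231.6848°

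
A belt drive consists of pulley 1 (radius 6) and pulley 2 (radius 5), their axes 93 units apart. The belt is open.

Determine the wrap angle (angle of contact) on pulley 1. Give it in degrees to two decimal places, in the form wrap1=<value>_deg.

wrap1=181.23_deg

open belt: β = asin((r2−r1)/C) = asin(-1/93) = -0.6161°
wrap1 = π − 2β = 181.2322°
wrap2 = π + 2β = 178.7678°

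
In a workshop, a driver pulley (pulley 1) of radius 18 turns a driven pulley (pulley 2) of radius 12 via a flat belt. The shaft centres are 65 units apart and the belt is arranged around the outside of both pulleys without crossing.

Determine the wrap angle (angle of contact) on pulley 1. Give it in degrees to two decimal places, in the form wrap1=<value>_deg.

open belt: β = asin((r2−r1)/C) = asin(-6/65) = -5.2964°
wrap1 = π − 2β = 190.5928°
wrap2 = π + 2β = 169.4072°

wrap1=190.59_deg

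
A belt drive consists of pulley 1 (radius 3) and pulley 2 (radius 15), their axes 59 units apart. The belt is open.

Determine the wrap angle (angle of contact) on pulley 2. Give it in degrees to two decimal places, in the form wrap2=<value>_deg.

open belt: β = asin((r2−r1)/C) = asin(12/59) = 11.7353°
wrap1 = π − 2β = 156.5295°
wrap2 = π + 2β = 203.4705°

wrap2=203.47_deg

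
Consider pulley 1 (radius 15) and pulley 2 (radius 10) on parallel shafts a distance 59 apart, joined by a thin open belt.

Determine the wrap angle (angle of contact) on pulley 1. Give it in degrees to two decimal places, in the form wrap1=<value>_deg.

wrap1=189.72_deg

open belt: β = asin((r2−r1)/C) = asin(-5/59) = -4.8614°
wrap1 = π − 2β = 189.7228°
wrap2 = π + 2β = 170.2772°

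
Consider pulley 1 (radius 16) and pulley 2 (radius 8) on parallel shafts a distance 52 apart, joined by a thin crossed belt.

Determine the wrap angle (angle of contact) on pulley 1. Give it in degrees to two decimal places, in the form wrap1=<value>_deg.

wrap1=234.97_deg

crossed belt: β = asin((r1+r2)/C) = asin(24/52) = 27.4864°
wrap1 = wrap2 = π + 2β = 234.9729°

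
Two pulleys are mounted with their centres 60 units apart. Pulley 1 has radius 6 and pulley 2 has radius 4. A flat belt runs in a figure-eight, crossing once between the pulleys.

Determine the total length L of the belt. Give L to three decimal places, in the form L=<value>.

crossed belt: β = asin((r1+r2)/C) = asin(10/60) = 9.5941°
wrap1 = wrap2 = π + 2β = 199.1881°
tangent length = C·cosβ = 59.1608
L = (r1+r2)·wrap + 2·C·cosβ = 10·3.4765 + 2·59.1608 = 153.0865

L=153.086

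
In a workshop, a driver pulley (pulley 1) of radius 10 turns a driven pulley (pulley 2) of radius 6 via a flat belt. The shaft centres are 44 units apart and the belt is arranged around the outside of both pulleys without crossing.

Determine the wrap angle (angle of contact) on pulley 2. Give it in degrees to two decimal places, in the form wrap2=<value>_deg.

wrap2=169.57_deg

open belt: β = asin((r2−r1)/C) = asin(-4/44) = -5.2159°
wrap1 = π − 2β = 190.4318°
wrap2 = π + 2β = 169.5682°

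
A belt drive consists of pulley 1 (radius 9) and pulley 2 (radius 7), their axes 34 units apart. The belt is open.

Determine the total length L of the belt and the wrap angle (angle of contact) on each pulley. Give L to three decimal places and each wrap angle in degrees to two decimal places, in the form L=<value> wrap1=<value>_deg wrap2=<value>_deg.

L=118.383 wrap1=186.74_deg wrap2=173.26_deg

open belt: β = asin((r2−r1)/C) = asin(-2/34) = -3.3723°
wrap1 = π − 2β = 186.7446°
wrap2 = π + 2β = 173.2554°
tangent length = C·cosβ = 33.9411
L = r1·wrap1 + r2·wrap2 + 2·C·cosβ = 9·3.2593 + 7·3.0239 + 2·33.9411 = 118.3832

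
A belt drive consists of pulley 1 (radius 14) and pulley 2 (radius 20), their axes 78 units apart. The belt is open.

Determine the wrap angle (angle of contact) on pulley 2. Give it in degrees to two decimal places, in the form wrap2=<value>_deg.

wrap2=188.82_deg

open belt: β = asin((r2−r1)/C) = asin(6/78) = 4.4117°
wrap1 = π − 2β = 171.1765°
wrap2 = π + 2β = 188.8235°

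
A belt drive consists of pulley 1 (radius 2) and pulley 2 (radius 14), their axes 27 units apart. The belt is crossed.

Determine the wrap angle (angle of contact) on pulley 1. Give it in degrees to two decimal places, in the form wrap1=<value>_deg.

crossed belt: β = asin((r1+r2)/C) = asin(16/27) = 36.3412°
wrap1 = wrap2 = π + 2β = 252.6824°

wrap1=252.68_deg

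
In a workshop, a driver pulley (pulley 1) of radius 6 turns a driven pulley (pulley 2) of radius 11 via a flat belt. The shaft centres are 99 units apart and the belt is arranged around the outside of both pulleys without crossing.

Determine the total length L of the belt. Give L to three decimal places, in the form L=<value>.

open belt: β = asin((r2−r1)/C) = asin(5/99) = 2.8950°
wrap1 = π − 2β = 174.2101°
wrap2 = π + 2β = 185.7899°
tangent length = C·cosβ = 98.8737
L = r1·wrap1 + r2·wrap2 + 2·C·cosβ = 6·3.0405 + 11·3.2426 + 2·98.8737 = 251.6597

L=251.660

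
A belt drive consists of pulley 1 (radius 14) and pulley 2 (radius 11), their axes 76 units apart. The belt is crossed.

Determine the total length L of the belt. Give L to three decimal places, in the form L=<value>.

crossed belt: β = asin((r1+r2)/C) = asin(25/76) = 19.2049°
wrap1 = wrap2 = π + 2β = 218.4098°
tangent length = C·cosβ = 71.7705
L = (r1+r2)·wrap + 2·C·cosβ = 25·3.8120 + 2·71.7705 = 238.8402

L=238.840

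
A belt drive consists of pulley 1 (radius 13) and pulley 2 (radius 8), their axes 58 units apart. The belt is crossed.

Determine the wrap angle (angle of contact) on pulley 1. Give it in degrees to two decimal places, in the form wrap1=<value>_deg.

crossed belt: β = asin((r1+r2)/C) = asin(21/58) = 21.2273°
wrap1 = wrap2 = π + 2β = 222.4546°

wrap1=222.45_deg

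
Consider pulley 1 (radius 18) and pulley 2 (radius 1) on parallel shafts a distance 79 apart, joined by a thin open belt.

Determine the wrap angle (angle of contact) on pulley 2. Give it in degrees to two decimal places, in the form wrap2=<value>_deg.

open belt: β = asin((r2−r1)/C) = asin(-17/79) = -12.4267°
wrap1 = π − 2β = 204.8533°
wrap2 = π + 2β = 155.1467°

wrap2=155.15_deg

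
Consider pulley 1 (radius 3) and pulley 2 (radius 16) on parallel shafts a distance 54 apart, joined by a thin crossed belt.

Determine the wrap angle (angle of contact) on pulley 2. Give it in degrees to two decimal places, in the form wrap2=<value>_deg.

wrap2=221.20_deg

crossed belt: β = asin((r1+r2)/C) = asin(19/54) = 20.6006°
wrap1 = wrap2 = π + 2β = 221.2012°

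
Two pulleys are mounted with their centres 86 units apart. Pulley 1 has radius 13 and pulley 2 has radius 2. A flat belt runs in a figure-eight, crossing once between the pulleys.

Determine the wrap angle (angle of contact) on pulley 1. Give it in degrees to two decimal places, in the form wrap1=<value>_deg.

wrap1=200.09_deg

crossed belt: β = asin((r1+r2)/C) = asin(15/86) = 10.0448°
wrap1 = wrap2 = π + 2β = 200.0897°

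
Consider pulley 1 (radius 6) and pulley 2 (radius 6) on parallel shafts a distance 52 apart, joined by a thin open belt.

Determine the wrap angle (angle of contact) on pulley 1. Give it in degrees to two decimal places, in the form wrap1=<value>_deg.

open belt: β = asin((r2−r1)/C) = asin(0/52) = 0.0000°
wrap1 = π − 2β = 180.0000°
wrap2 = π + 2β = 180.0000°

wrap1=180.00_deg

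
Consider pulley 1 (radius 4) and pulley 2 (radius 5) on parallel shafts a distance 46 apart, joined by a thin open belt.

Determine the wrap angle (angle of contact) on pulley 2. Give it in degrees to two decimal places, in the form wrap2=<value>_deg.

wrap2=182.49_deg

open belt: β = asin((r2−r1)/C) = asin(1/46) = 1.2457°
wrap1 = π − 2β = 177.5087°
wrap2 = π + 2β = 182.4913°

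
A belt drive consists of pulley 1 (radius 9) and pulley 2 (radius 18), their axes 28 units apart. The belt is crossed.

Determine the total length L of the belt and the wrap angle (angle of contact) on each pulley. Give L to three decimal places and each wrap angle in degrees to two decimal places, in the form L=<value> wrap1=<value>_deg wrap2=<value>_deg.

crossed belt: β = asin((r1+r2)/C) = asin(27/28) = 74.6411°
wrap1 = wrap2 = π + 2β = 329.2822°
tangent length = C·cosβ = 7.4162
L = (r1+r2)·wrap + 2·C·cosβ = 27·5.7471 + 2·7.4162 = 170.0030

L=170.003 wrap1=329.28_deg wrap2=329.28_deg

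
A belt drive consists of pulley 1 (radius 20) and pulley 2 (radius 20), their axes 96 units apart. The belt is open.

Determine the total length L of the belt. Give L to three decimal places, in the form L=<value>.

open belt: β = asin((r2−r1)/C) = asin(0/96) = 0.0000°
wrap1 = π − 2β = 180.0000°
wrap2 = π + 2β = 180.0000°
tangent length = C·cosβ = 96.0000
L = r1·wrap1 + r2·wrap2 + 2·C·cosβ = 20·3.1416 + 20·3.1416 + 2·96.0000 = 317.6637

L=317.664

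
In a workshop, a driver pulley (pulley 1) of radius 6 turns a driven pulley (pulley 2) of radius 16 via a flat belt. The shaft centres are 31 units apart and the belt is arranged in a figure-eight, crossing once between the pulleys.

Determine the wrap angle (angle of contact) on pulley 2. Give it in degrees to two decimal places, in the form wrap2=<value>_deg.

crossed belt: β = asin((r1+r2)/C) = asin(22/31) = 45.2087°
wrap1 = wrap2 = π + 2β = 270.4174°

wrap2=270.42_deg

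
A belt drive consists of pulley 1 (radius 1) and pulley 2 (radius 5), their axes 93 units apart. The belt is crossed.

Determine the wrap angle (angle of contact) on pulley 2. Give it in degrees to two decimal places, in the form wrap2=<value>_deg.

wrap2=187.40_deg

crossed belt: β = asin((r1+r2)/C) = asin(6/93) = 3.6991°
wrap1 = wrap2 = π + 2β = 187.3981°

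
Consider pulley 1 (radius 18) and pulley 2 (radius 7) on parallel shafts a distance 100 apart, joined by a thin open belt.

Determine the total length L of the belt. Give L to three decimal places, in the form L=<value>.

L=279.751

open belt: β = asin((r2−r1)/C) = asin(-11/100) = -6.3153°
wrap1 = π − 2β = 192.6306°
wrap2 = π + 2β = 167.3694°
tangent length = C·cosβ = 99.3932
L = r1·wrap1 + r2·wrap2 + 2·C·cosβ = 18·3.3620 + 7·2.9211 + 2·99.3932 = 279.7510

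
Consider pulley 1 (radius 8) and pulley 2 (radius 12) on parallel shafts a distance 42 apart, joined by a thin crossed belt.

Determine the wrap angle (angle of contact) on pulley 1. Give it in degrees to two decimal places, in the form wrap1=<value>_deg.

wrap1=236.87_deg

crossed belt: β = asin((r1+r2)/C) = asin(20/42) = 28.4369°
wrap1 = wrap2 = π + 2β = 236.8738°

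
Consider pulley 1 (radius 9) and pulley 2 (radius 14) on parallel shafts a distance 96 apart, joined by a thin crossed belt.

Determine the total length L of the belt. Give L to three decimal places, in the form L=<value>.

L=269.794

crossed belt: β = asin((r1+r2)/C) = asin(23/96) = 13.8619°
wrap1 = wrap2 = π + 2β = 207.7239°
tangent length = C·cosβ = 93.2041
L = (r1+r2)·wrap + 2·C·cosβ = 23·3.6255 + 2·93.2041 = 269.7939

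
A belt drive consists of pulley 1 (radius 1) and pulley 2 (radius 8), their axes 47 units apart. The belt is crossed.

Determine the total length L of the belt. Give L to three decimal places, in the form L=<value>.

crossed belt: β = asin((r1+r2)/C) = asin(9/47) = 11.0397°
wrap1 = wrap2 = π + 2β = 202.0794°
tangent length = C·cosβ = 46.1303
L = (r1+r2)·wrap + 2·C·cosβ = 9·3.5270 + 2·46.1303 = 124.0031

L=124.003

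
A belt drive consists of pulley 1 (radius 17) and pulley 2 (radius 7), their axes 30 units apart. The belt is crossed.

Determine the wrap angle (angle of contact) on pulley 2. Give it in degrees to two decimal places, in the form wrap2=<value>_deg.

wrap2=286.26_deg

crossed belt: β = asin((r1+r2)/C) = asin(24/30) = 53.1301°
wrap1 = wrap2 = π + 2β = 286.2602°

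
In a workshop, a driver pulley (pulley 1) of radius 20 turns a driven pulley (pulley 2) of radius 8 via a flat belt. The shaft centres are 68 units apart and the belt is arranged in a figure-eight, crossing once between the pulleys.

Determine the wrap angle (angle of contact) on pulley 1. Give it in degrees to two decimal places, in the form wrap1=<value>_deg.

crossed belt: β = asin((r1+r2)/C) = asin(28/68) = 24.3157°
wrap1 = wrap2 = π + 2β = 228.6315°

wrap1=228.63_deg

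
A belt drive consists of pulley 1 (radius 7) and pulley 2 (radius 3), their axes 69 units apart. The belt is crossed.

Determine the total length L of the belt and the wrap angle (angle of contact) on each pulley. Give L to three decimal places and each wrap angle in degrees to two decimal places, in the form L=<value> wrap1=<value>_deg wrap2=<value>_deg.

crossed belt: β = asin((r1+r2)/C) = asin(10/69) = 8.3331°
wrap1 = wrap2 = π + 2β = 196.6662°
tangent length = C·cosβ = 68.2715
L = (r1+r2)·wrap + 2·C·cosβ = 10·3.4325 + 2·68.2715 = 170.8678

L=170.868 wrap1=196.67_deg wrap2=196.67_deg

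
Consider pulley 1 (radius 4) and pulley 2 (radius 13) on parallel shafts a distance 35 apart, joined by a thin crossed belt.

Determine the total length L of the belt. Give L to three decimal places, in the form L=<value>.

L=131.839

crossed belt: β = asin((r1+r2)/C) = asin(17/35) = 29.0593°
wrap1 = wrap2 = π + 2β = 238.1186°
tangent length = C·cosβ = 30.5941
L = (r1+r2)·wrap + 2·C·cosβ = 17·4.1560 + 2·30.5941 = 131.8394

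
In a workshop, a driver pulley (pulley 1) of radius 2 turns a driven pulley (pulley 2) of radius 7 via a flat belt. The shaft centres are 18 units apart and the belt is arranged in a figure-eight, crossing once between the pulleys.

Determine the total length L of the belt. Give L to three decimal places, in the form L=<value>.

L=68.876

crossed belt: β = asin((r1+r2)/C) = asin(9/18) = 30.0000°
wrap1 = wrap2 = π + 2β = 240.0000°
tangent length = C·cosβ = 15.5885
L = (r1+r2)·wrap + 2·C·cosβ = 9·4.1888 + 2·15.5885 = 68.8760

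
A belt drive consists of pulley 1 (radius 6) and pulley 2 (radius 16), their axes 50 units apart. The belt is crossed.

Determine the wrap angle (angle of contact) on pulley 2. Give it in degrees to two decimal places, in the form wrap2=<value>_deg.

crossed belt: β = asin((r1+r2)/C) = asin(22/50) = 26.1039°
wrap1 = wrap2 = π + 2β = 232.2078°

wrap2=232.21_deg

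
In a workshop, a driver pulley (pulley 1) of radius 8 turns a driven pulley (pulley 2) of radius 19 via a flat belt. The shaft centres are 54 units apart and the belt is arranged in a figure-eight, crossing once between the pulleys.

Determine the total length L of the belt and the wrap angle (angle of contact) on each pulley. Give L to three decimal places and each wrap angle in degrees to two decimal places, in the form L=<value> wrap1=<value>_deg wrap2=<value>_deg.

crossed belt: β = asin((r1+r2)/C) = asin(27/54) = 30.0000°
wrap1 = wrap2 = π + 2β = 240.0000°
tangent length = C·cosβ = 46.7654
L = (r1+r2)·wrap + 2·C·cosβ = 27·4.1888 + 2·46.7654 = 206.6281

L=206.628 wrap1=240.00_deg wrap2=240.00_deg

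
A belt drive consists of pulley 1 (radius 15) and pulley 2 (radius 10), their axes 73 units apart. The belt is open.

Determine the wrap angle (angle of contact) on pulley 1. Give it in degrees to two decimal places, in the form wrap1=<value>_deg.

wrap1=187.85_deg

open belt: β = asin((r2−r1)/C) = asin(-5/73) = -3.9274°
wrap1 = π − 2β = 187.8549°
wrap2 = π + 2β = 172.1451°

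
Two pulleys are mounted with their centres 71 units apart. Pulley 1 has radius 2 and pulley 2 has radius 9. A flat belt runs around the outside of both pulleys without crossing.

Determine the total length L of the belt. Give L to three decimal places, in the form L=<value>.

open belt: β = asin((r2−r1)/C) = asin(7/71) = 5.6581°
wrap1 = π − 2β = 168.6839°
wrap2 = π + 2β = 191.3161°
tangent length = C·cosβ = 70.6541
L = r1·wrap1 + r2·wrap2 + 2·C·cosβ = 2·2.9441 + 9·3.3391 + 2·70.6541 = 177.2482

L=177.248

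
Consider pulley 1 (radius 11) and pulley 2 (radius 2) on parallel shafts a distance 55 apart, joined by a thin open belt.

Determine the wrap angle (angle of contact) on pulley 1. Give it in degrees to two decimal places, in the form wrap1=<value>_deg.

open belt: β = asin((r2−r1)/C) = asin(-9/55) = -9.4180°
wrap1 = π − 2β = 198.8361°
wrap2 = π + 2β = 161.1639°

wrap1=198.84_deg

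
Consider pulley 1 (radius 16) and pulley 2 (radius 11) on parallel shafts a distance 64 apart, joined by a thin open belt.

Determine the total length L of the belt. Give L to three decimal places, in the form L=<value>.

L=213.214

open belt: β = asin((r2−r1)/C) = asin(-5/64) = -4.4808°
wrap1 = π − 2β = 188.9616°
wrap2 = π + 2β = 171.0384°
tangent length = C·cosβ = 63.8044
L = r1·wrap1 + r2·wrap2 + 2·C·cosβ = 16·3.2980 + 11·2.9852 + 2·63.8044 = 213.2138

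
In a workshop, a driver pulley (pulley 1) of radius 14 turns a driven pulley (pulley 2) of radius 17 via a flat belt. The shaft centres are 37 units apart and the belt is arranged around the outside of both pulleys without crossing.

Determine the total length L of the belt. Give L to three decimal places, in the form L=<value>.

L=171.633

open belt: β = asin((r2−r1)/C) = asin(3/37) = 4.6507°
wrap1 = π − 2β = 170.6986°
wrap2 = π + 2β = 189.3014°
tangent length = C·cosβ = 36.8782
L = r1·wrap1 + r2·wrap2 + 2·C·cosβ = 14·2.9793 + 17·3.3039 + 2·36.8782 = 171.6327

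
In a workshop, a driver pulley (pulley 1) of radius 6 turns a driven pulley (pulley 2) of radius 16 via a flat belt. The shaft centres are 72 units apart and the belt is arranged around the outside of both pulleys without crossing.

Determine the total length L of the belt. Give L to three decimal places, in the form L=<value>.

L=214.506

open belt: β = asin((r2−r1)/C) = asin(10/72) = 7.9836°
wrap1 = π − 2β = 164.0329°
wrap2 = π + 2β = 195.9671°
tangent length = C·cosβ = 71.3022
L = r1·wrap1 + r2·wrap2 + 2·C·cosβ = 6·2.8629 + 16·3.4203 + 2·71.3022 = 214.5062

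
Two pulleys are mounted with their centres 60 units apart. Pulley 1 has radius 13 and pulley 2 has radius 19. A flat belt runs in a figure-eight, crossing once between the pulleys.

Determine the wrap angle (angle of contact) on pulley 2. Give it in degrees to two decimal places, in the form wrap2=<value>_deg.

wrap2=244.46_deg

crossed belt: β = asin((r1+r2)/C) = asin(32/60) = 32.2310°
wrap1 = wrap2 = π + 2β = 244.4619°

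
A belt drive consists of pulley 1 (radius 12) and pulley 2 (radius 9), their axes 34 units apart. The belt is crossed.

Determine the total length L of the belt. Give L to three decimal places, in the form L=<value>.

crossed belt: β = asin((r1+r2)/C) = asin(21/34) = 38.1445°
wrap1 = wrap2 = π + 2β = 256.2890°
tangent length = C·cosβ = 26.7395
L = (r1+r2)·wrap + 2·C·cosβ = 21·4.4731 + 2·26.7395 = 147.4138

L=147.414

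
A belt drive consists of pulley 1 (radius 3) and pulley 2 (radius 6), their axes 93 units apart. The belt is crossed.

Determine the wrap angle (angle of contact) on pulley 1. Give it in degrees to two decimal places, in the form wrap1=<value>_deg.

crossed belt: β = asin((r1+r2)/C) = asin(9/93) = 5.5534°
wrap1 = wrap2 = π + 2β = 191.1069°

wrap1=191.11_deg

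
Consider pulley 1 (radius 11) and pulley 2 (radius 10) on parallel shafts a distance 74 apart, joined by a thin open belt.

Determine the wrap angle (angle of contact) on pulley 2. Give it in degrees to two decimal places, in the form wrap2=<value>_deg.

wrap2=178.45_deg

open belt: β = asin((r2−r1)/C) = asin(-1/74) = -0.7743°
wrap1 = π − 2β = 181.5486°
wrap2 = π + 2β = 178.4514°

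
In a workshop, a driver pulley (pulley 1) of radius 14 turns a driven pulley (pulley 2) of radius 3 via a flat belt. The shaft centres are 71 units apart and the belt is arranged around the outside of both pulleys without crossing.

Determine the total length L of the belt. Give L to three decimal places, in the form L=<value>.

L=197.115

open belt: β = asin((r2−r1)/C) = asin(-11/71) = -8.9127°
wrap1 = π − 2β = 197.8254°
wrap2 = π + 2β = 162.1746°
tangent length = C·cosβ = 70.1427
L = r1·wrap1 + r2·wrap2 + 2·C·cosβ = 14·3.4527 + 3·2.8305 + 2·70.1427 = 197.1147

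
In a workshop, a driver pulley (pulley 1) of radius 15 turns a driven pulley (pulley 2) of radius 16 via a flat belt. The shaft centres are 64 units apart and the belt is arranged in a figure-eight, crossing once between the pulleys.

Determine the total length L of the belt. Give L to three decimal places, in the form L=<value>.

L=240.722

crossed belt: β = asin((r1+r2)/C) = asin(31/64) = 28.9715°
wrap1 = wrap2 = π + 2β = 237.9431°
tangent length = C·cosβ = 55.9911
L = (r1+r2)·wrap + 2·C·cosβ = 31·4.1529 + 2·55.9911 = 240.7217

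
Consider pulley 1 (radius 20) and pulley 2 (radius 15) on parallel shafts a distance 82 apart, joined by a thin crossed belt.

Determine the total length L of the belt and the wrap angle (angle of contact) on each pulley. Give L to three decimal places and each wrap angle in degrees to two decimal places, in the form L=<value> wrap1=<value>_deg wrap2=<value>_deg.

L=289.135 wrap1=230.53_deg wrap2=230.53_deg

crossed belt: β = asin((r1+r2)/C) = asin(35/82) = 25.2665°
wrap1 = wrap2 = π + 2β = 230.5330°
tangent length = C·cosβ = 74.1552
L = (r1+r2)·wrap + 2·C·cosβ = 35·4.0236 + 2·74.1552 = 289.1351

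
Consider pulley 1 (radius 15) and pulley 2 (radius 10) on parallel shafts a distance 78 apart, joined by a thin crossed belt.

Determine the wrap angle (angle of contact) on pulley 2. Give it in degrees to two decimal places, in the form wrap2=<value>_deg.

crossed belt: β = asin((r1+r2)/C) = asin(25/78) = 18.6939°
wrap1 = wrap2 = π + 2β = 217.3879°

wrap2=217.39_deg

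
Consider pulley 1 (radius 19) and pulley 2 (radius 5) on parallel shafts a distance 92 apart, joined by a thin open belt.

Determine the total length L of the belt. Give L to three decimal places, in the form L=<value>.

L=261.533

open belt: β = asin((r2−r1)/C) = asin(-14/92) = -8.7529°
wrap1 = π − 2β = 197.5059°
wrap2 = π + 2β = 162.4941°
tangent length = C·cosβ = 90.9285
L = r1·wrap1 + r2·wrap2 + 2·C·cosβ = 19·3.4471 + 5·2.8361 + 2·90.9285 = 261.5328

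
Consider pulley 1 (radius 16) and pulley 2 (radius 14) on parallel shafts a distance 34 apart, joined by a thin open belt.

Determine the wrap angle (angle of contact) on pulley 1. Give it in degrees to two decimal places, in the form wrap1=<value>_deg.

open belt: β = asin((r2−r1)/C) = asin(-2/34) = -3.3723°
wrap1 = π − 2β = 186.7446°
wrap2 = π + 2β = 173.2554°

wrap1=186.74_deg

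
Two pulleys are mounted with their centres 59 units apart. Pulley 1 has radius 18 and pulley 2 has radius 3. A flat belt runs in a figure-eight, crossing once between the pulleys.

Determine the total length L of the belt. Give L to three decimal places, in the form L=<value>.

L=191.530

crossed belt: β = asin((r1+r2)/C) = asin(21/59) = 20.8506°
wrap1 = wrap2 = π + 2β = 221.7012°
tangent length = C·cosβ = 55.1362
L = (r1+r2)·wrap + 2·C·cosβ = 21·3.8694 + 2·55.1362 = 191.5301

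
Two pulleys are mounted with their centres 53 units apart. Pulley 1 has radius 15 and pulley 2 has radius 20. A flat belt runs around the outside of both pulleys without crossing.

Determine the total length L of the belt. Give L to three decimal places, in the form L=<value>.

L=216.428

open belt: β = asin((r2−r1)/C) = asin(5/53) = 5.4133°
wrap1 = π − 2β = 169.1734°
wrap2 = π + 2β = 190.8266°
tangent length = C·cosβ = 52.7636
L = r1·wrap1 + r2·wrap2 + 2·C·cosβ = 15·2.9526 + 20·3.3306 + 2·52.7636 = 216.4278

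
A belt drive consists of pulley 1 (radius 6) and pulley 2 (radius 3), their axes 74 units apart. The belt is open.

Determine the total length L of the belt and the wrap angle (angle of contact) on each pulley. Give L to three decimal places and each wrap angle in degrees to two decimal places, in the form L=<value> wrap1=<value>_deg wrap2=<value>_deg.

open belt: β = asin((r2−r1)/C) = asin(-3/74) = -2.3234°
wrap1 = π − 2β = 184.6469°
wrap2 = π + 2β = 175.3531°
tangent length = C·cosβ = 73.9392
L = r1·wrap1 + r2·wrap2 + 2·C·cosβ = 6·3.2227 + 3·3.0605 + 2·73.9392 = 176.3960

L=176.396 wrap1=184.65_deg wrap2=175.35_deg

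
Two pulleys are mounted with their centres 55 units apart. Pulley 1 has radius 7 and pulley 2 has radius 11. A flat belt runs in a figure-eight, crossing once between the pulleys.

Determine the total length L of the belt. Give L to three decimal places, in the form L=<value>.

crossed belt: β = asin((r1+r2)/C) = asin(18/55) = 19.1033°
wrap1 = wrap2 = π + 2β = 218.2066°
tangent length = C·cosβ = 51.9711
L = (r1+r2)·wrap + 2·C·cosβ = 18·3.8084 + 2·51.9711 = 172.4939

L=172.494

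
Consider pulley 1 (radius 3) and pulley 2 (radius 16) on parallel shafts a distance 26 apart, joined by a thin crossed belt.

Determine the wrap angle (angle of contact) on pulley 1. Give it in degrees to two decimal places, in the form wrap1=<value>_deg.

crossed belt: β = asin((r1+r2)/C) = asin(19/26) = 46.9509°
wrap1 = wrap2 = π + 2β = 273.9018°

wrap1=273.90_deg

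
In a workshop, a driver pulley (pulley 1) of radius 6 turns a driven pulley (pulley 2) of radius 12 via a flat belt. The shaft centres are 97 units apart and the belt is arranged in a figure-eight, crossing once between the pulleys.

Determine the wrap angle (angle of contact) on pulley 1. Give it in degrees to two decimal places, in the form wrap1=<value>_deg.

wrap1=201.39_deg

crossed belt: β = asin((r1+r2)/C) = asin(18/97) = 10.6942°
wrap1 = wrap2 = π + 2β = 201.3884°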